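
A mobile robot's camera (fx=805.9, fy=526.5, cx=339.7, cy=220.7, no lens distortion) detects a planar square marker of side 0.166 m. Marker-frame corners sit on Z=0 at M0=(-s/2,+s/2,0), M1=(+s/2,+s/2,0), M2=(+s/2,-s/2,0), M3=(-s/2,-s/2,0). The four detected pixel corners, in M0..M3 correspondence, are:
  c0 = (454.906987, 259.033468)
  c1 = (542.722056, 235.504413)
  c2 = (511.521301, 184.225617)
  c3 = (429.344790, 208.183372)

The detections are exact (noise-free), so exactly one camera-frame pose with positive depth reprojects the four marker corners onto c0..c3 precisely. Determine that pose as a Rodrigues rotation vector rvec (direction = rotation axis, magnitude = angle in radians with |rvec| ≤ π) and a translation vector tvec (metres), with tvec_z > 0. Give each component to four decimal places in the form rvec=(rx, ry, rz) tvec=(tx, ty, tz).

Intrinsics K: fx=805.9, fy=526.5, cx=339.7, cy=220.7
Marker side s = 0.166 m; corners in marker frame (Z=0):
  M0 = (-0.0830, +0.0830, 0)
  M1 = (+0.0830, +0.0830, 0)
  M2 = (+0.0830, -0.0830, 0)
  M3 = (-0.0830, -0.0830, 0)
Detected image corners:
  c0 = (454.906987, 259.033468) px
  c1 = (542.722056, 235.504413) px
  c2 = (511.521301, 184.225617) px
  c3 = (429.344790, 208.183372) px
Planar DLT: solve 8×8 A·h = b for H (H[2,2]=1):
  H  [+412.39121 +10.12478 +483.51179]
  H  [-188.44024 +234.13216 +221.23624]
  H  [-0.20462 -0.33131 +1.00000]
B = K⁻¹H; ‖b₁‖=0.688108, ‖b₂‖=0.688108; λ = 2/(‖b₁‖+‖b₂‖) = 1.453260, sign → tz>0 ⇒ λ=+1.453260
r₁ = λ·B[:,0] = (+0.86900,-0.39549,-0.29737); r₂ = λ·B[:,1] = (+0.22121,+0.84808,-0.48148)
r₃ = r₁×r₂ = (+0.44261,+0.35262,+0.82447); SVD([r₁ r₂ r₃]) → R = UVᵀ:
  R  [+0.86900 +0.22121 +0.44261]
  R  [-0.39549 +0.84808 +0.35262]
  R  [-0.29737 -0.48148 +0.82447]
t = (+0.25933, +0.00148, +1.45326) m
tr R = 2.541557; θ = arccos((tr R − 1)/2) = 0.690734 rad = 39.576°
axis k = ((R−Rᵀ)₃₂, (R−Rᵀ)₁₃, (R−Rᵀ)₂₁) / (2 sinθ) = (-0.654603, +0.580738, -0.483983)
rvec = θ·k = (-0.452156, +0.401135, -0.334303)

rvec=(-0.4522, 0.4011, -0.3343) tvec=(0.2593, 0.0015, 1.4533)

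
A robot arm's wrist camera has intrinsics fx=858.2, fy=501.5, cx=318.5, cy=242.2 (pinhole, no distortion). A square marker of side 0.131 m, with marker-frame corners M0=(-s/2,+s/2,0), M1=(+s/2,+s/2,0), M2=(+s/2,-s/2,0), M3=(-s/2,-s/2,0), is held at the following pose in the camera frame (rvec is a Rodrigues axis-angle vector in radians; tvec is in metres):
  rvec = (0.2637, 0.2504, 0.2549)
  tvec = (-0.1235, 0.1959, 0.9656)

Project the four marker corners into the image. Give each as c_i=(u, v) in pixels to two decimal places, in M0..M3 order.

Intrinsics K: fx=858.2, fy=501.5, cx=318.5, cy=242.2
Marker side s = 0.131 m; corners in marker frame (Z=0):
  M0 = (-0.0655, +0.0655, 0)
  M1 = (+0.0655, +0.0655, 0)
  M2 = (+0.0655, -0.0655, 0)
  M3 = (-0.0655, -0.0655, 0)
rvec = (0.2637, 0.2504, 0.2549), |rvec| = θ = 0.44409 rad = 25.444°
Rodrigues: sinθ=0.42963, 1−cosθ=0.09700; R = I + sinθ·[k]× + (1−cosθ)·[k]×²:
    [+0.93721 -0.21413 +0.27531]
    [+0.27908 +0.93384 -0.22373]
    [-0.20919 +0.28651 +0.93496]
t = (-0.1235, 0.1959, 0.9656) m
M0: Pc = R·M0+t = (-0.19891, +0.23879, +0.99807); u = 858.2·(-0.19891)/0.99807 + 318.5 = 147.4631, v = 501.5·(+0.23879)/0.99807 + 242.2 = 362.1834
M1: Pc = R·M1+t = (-0.07614, +0.27535, +0.97066); u = 858.2·(-0.07614)/0.97066 + 318.5 = 251.1832, v = 501.5·(+0.27535)/0.97066 + 242.2 = 384.4595
M2: Pc = R·M2+t = (-0.04809, +0.15301, +0.93313); u = 858.2·(-0.04809)/0.93313 + 318.5 = 274.2738, v = 501.5·(+0.15301)/0.93313 + 242.2 = 324.4350
M3: Pc = R·M3+t = (-0.17086, +0.11645, +0.96054); u = 858.2·(-0.17086)/0.96054 + 318.5 = 165.8420, v = 501.5·(+0.11645)/0.96054 + 242.2 = 303.0009

c0=(147.46, 362.18) c1=(251.18, 384.46) c2=(274.27, 324.43) c3=(165.84, 303.00)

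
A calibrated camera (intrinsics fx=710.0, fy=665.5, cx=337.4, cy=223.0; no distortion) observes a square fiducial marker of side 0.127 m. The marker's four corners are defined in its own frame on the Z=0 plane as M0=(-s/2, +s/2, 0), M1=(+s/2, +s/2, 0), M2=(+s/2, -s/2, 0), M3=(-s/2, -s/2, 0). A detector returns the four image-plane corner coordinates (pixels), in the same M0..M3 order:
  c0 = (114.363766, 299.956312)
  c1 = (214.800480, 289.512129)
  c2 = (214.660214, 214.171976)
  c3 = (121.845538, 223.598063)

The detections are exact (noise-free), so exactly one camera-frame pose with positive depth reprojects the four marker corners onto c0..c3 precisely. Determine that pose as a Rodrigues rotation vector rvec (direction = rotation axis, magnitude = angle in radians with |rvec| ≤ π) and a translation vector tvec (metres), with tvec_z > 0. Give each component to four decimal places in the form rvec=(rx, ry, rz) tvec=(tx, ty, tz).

rvec=(-0.6186, 0.0115, -0.1122) tvec=(-0.2247, 0.0453, 0.9340)

Intrinsics K: fx=710.0, fy=665.5, cx=337.4, cy=223.0
Marker side s = 0.127 m; corners in marker frame (Z=0):
  M0 = (-0.0635, +0.0635, 0)
  M1 = (+0.0635, +0.0635, 0)
  M2 = (+0.0635, -0.0635, 0)
  M3 = (-0.0635, -0.0635, 0)
Detected image corners:
  c0 = (114.363766, 299.956312) px
  c1 = (214.800480, 289.512129) px
  c2 = (214.660214, 214.171976) px
  c3 = (121.845538, 223.598063) px
Planar DLT: solve 8×8 A·h = b for H (H[2,2]=1):
  H  [+763.72008 -132.06742 +166.56480]
  H  [-71.79148 +437.96084 +255.30836]
  H  [+0.02445 -0.62019 +1.00000]
B = K⁻¹H; ‖b₁‖=1.070632, ‖b₂‖=1.070632; λ = 2/(‖b₁‖+‖b₂‖) = 0.934027, sign → tz>0 ⇒ λ=+0.934027
r₁ = λ·B[:,0] = (+0.99384,-0.10841,+0.02284); r₂ = λ·B[:,1] = (+0.10154,+0.80878,-0.57927)
r₃ = r₁×r₂ = (+0.04433,+0.57803,+0.81481); SVD([r₁ r₂ r₃]) → R = UVᵀ:
  R  [+0.99384 +0.10154 +0.04433]
  R  [-0.10841 +0.80878 +0.57803]
  R  [+0.02284 -0.57927 +0.81481]
t = (-0.22474, +0.04534, +0.93403) m
tr R = 2.617440; θ = arccos((tr R − 1)/2) = 0.628824 rad = 36.029°
axis k = ((R−Rᵀ)₃₂, (R−Rᵀ)₁₃, (R−Rᵀ)₂₁) / (2 sinθ) = (-0.983776, +0.018265, -0.178471)
rvec = θ·k = (-0.618621, +0.011485, -0.112227)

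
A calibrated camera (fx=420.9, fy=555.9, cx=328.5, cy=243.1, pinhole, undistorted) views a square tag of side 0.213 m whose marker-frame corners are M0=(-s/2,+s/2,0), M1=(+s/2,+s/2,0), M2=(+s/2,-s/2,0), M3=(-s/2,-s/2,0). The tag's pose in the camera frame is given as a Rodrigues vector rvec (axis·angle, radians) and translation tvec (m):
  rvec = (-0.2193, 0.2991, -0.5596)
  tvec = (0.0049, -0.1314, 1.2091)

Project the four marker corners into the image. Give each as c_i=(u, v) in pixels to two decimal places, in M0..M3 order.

c0=(318.31, 250.11) c1=(380.44, 194.03) c2=(341.96, 116.04) c3=(284.22, 172.30)

Intrinsics K: fx=420.9, fy=555.9, cx=328.5, cy=243.1
Marker side s = 0.213 m; corners in marker frame (Z=0):
  M0 = (-0.1065, +0.1065, 0)
  M1 = (+0.1065, +0.1065, 0)
  M2 = (+0.1065, -0.1065, 0)
  M3 = (-0.1065, -0.1065, 0)
rvec = (-0.2193, 0.2991, -0.5596), |rvec| = θ = 0.67135 rad = 38.465°
Rodrigues: sinθ=0.62204, 1−cosθ=0.21701; R = I + sinθ·[k]× + (1−cosθ)·[k]×²:
    [+0.80614 +0.48692 +0.33622]
    [-0.55008 +0.82606 +0.12260]
    [-0.21804 -0.28379 +0.93377]
t = (0.0049, -0.1314, 1.2091) m
M0: Pc = R·M0+t = (-0.02910, +0.01516, +1.20210); u = 420.9·(-0.02910)/1.20210 + 328.5 = 318.3119, v = 555.9·(+0.01516)/1.20210 + 243.1 = 250.1103
M1: Pc = R·M1+t = (+0.14261, -0.10201, +1.15566); u = 420.9·(+0.14261)/1.15566 + 328.5 = 380.4402, v = 555.9·(-0.10201)/1.15566 + 243.1 = 194.0313
M2: Pc = R·M2+t = (+0.03890, -0.27796, +1.21610); u = 420.9·(+0.03890)/1.21610 + 328.5 = 341.9626, v = 555.9·(-0.27796)/1.21610 + 243.1 = 116.0402
M3: Pc = R·M3+t = (-0.13281, -0.16079, +1.26254); u = 420.9·(-0.13281)/1.26254 + 328.5 = 284.2243, v = 555.9·(-0.16079)/1.26254 + 243.1 = 172.3033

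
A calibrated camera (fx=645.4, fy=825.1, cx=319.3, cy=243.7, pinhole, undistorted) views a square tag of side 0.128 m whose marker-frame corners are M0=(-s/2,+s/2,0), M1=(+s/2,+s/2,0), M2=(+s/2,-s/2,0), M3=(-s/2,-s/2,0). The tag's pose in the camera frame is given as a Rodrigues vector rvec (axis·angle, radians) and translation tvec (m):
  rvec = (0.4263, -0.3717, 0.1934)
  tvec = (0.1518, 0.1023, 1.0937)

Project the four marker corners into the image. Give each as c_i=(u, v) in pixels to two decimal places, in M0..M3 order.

c0=(364.61, 359.10) c1=(428.80, 363.79) c2=(453.02, 282.75) c3=(387.11, 273.99)

Intrinsics K: fx=645.4, fy=825.1, cx=319.3, cy=243.7
Marker side s = 0.128 m; corners in marker frame (Z=0):
  M0 = (-0.0640, +0.0640, 0)
  M1 = (+0.0640, +0.0640, 0)
  M2 = (+0.0640, -0.0640, 0)
  M3 = (-0.0640, -0.0640, 0)
rvec = (0.4263, -0.3717, 0.1934), |rvec| = θ = 0.59774 rad = 34.248°
Rodrigues: sinθ=0.56278, 1−cosθ=0.17339; R = I + sinθ·[k]× + (1−cosθ)·[k]×²:
    [+0.91480 -0.25898 -0.30995]
    [+0.10519 +0.89366 -0.43625]
    [+0.38997 +0.36648 +0.84476]
t = (0.1518, 0.1023, 1.0937) m
M0: Pc = R·M0+t = (+0.07668, +0.15276, +1.09220); u = 645.4·(+0.07668)/1.09220 + 319.3 = 364.6104, v = 825.1·(+0.15276)/1.09220 + 243.7 = 359.1039
M1: Pc = R·M1+t = (+0.19377, +0.16623, +1.14211); u = 645.4·(+0.19377)/1.14211 + 319.3 = 428.7994, v = 825.1·(+0.16623)/1.14211 + 243.7 = 363.7873
M2: Pc = R·M2+t = (+0.22692, +0.05184, +1.09520); u = 645.4·(+0.22692)/1.09520 + 319.3 = 453.0246, v = 825.1·(+0.05184)/1.09520 + 243.7 = 282.7537
M3: Pc = R·M3+t = (+0.10983, +0.03837, +1.04529); u = 645.4·(+0.10983)/1.04529 + 319.3 = 387.1118, v = 825.1·(+0.03837)/1.04529 + 243.7 = 273.9905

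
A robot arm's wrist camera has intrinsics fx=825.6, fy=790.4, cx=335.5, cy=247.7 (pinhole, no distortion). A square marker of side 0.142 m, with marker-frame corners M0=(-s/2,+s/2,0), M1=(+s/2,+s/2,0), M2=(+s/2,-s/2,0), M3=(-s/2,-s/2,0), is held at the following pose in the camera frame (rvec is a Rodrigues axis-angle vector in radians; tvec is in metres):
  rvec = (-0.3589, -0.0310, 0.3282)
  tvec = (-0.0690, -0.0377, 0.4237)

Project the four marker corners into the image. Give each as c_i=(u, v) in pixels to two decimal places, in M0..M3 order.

Intrinsics K: fx=825.6, fy=790.4, cx=335.5, cy=247.7
Marker side s = 0.142 m; corners in marker frame (Z=0):
  M0 = (-0.0710, +0.0710, 0)
  M1 = (+0.0710, +0.0710, 0)
  M2 = (+0.0710, -0.0710, 0)
  M3 = (-0.0710, -0.0710, 0)
rvec = (-0.3589, -0.0310, 0.3282), |rvec| = θ = 0.48732 rad = 27.922°
Rodrigues: sinθ=0.46826, 1−cosθ=0.11641; R = I + sinθ·[k]× + (1−cosθ)·[k]×²:
    [+0.94673 -0.30991 -0.08753]
    [+0.32082 +0.88406 +0.33987]
    [-0.02795 -0.34985 +0.93639]
t = (-0.0690, -0.0377, 0.4237) m
M0: Pc = R·M0+t = (-0.15822, +0.00229, +0.40085); u = 825.6·(-0.15822)/0.40085 + 335.5 = 9.6199, v = 790.4·(+0.00229)/0.40085 + 247.7 = 252.2160
M1: Pc = R·M1+t = (-0.02379, +0.04785, +0.39688); u = 825.6·(-0.02379)/0.39688 + 335.5 = 286.0197, v = 790.4·(+0.04785)/0.39688 + 247.7 = 342.9883
M2: Pc = R·M2+t = (+0.02022, -0.07769, +0.44655); u = 825.6·(+0.02022)/0.44655 + 335.5 = 372.8856, v = 790.4·(-0.07769)/0.44655 + 247.7 = 110.1886
M3: Pc = R·M3+t = (-0.11421, -0.12325, +0.45052); u = 825.6·(-0.11421)/0.45052 + 335.5 = 126.1987, v = 790.4·(-0.12325)/0.45052 + 247.7 = 31.4766

c0=(9.62, 252.22) c1=(286.02, 342.99) c2=(372.89, 110.19) c3=(126.20, 31.48)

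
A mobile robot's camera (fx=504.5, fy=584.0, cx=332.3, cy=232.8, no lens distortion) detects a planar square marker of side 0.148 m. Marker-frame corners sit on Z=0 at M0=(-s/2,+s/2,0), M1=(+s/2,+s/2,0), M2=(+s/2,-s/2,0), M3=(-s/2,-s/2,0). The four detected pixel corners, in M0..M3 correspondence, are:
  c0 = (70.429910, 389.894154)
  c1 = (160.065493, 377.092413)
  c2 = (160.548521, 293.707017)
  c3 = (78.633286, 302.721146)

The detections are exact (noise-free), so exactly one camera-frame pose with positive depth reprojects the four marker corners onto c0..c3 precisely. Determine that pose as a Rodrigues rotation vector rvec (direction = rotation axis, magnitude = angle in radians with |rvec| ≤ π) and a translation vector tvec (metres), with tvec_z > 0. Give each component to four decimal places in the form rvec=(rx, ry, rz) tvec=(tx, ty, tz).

rvec=(-0.6074, -0.1788, -0.1398) tvec=(-0.3936, 0.1685, 0.9276)

Intrinsics K: fx=504.5, fy=584.0, cx=332.3, cy=232.8
Marker side s = 0.148 m; corners in marker frame (Z=0):
  M0 = (-0.0740, +0.0740, 0)
  M1 = (+0.0740, +0.0740, 0)
  M2 = (+0.0740, -0.0740, 0)
  M3 = (-0.0740, -0.0740, 0)
Detected image corners:
  c0 = (70.429910, 389.894154) px
  c1 = (160.065493, 377.092413) px
  c2 = (160.548521, 293.707017) px
  c3 = (78.633286, 302.721146) px
Planar DLT: solve 8×8 A·h = b for H (H[2,2]=1):
  H  [+604.68512 -98.99256 +118.22535]
  H  [+3.13148 +372.56982 +338.88020]
  H  [+0.22376 -0.59682 +1.00000]
B = K⁻¹H; ‖b₁‖=1.078015, ‖b₂‖=1.078015; λ = 2/(‖b₁‖+‖b₂‖) = 0.927630, sign → tz>0 ⇒ λ=+0.927630
r₁ = λ·B[:,0] = (+0.97513,-0.07777,+0.20756); r₂ = λ·B[:,1] = (+0.18264,+0.81249,-0.55363)
r₃ = r₁×r₂ = (-0.12559,+0.57777,+0.80648); SVD([r₁ r₂ r₃]) → R = UVᵀ:
  R  [+0.97513 +0.18264 -0.12559]
  R  [-0.07777 +0.81249 +0.57777]
  R  [+0.20756 -0.55363 +0.80648]
t = (-0.39362, +0.16850, +0.92763) m
tr R = 2.594092; θ = arccos((tr R − 1)/2) = 0.648408 rad = 37.151°
axis k = ((R−Rᵀ)₃₂, (R−Rᵀ)₁₃, (R−Rᵀ)₂₁) / (2 sinθ) = (-0.936716, -0.275826, -0.215600)
rvec = θ·k = (-0.607374, -0.178848, -0.139797)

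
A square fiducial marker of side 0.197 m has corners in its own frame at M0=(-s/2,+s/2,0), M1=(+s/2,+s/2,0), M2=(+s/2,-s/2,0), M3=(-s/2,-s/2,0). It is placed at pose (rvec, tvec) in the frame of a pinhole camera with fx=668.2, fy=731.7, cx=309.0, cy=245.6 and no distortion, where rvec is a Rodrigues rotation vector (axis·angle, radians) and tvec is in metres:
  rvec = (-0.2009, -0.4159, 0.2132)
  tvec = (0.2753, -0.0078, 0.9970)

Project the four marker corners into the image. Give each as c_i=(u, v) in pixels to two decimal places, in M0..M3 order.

Intrinsics K: fx=668.2, fy=731.7, cx=309.0, cy=245.6
Marker side s = 0.197 m; corners in marker frame (Z=0):
  M0 = (-0.0985, +0.0985, 0)
  M1 = (+0.0985, +0.0985, 0)
  M2 = (+0.0985, -0.0985, 0)
  M3 = (-0.0985, -0.0985, 0)
rvec = (-0.2009, -0.4159, 0.2132), |rvec| = θ = 0.50871 rad = 29.147°
Rodrigues: sinθ=0.48705, 1−cosθ=0.12663; R = I + sinθ·[k]× + (1−cosθ)·[k]×²:
    [+0.89312 -0.16324 -0.41915]
    [+0.24501 +0.95801 +0.14896]
    [+0.37723 -0.23573 +0.89561]
t = (0.2753, -0.0078, 0.9970) m
M0: Pc = R·M0+t = (+0.17125, +0.06243, +0.93662); u = 668.2·(+0.17125)/0.93662 + 309.0 = 431.1711, v = 731.7·(+0.06243)/0.93662 + 245.6 = 294.3716
M1: Pc = R·M1+t = (+0.34719, +0.11070, +1.01094); u = 668.2·(+0.34719)/1.01094 + 309.0 = 538.4846, v = 731.7·(+0.11070)/1.01094 + 245.6 = 325.7207
M2: Pc = R·M2+t = (+0.37935, -0.07803, +1.05738); u = 668.2·(+0.37935)/1.05738 + 309.0 = 548.7277, v = 731.7·(-0.07803)/1.05738 + 245.6 = 191.6030
M3: Pc = R·M3+t = (+0.20341, -0.12630, +0.98306); u = 668.2·(+0.20341)/0.98306 + 309.0 = 447.2580, v = 731.7·(-0.12630)/0.98306 + 245.6 = 151.5962

c0=(431.17, 294.37) c1=(538.48, 325.72) c2=(548.73, 191.60) c3=(447.26, 151.60)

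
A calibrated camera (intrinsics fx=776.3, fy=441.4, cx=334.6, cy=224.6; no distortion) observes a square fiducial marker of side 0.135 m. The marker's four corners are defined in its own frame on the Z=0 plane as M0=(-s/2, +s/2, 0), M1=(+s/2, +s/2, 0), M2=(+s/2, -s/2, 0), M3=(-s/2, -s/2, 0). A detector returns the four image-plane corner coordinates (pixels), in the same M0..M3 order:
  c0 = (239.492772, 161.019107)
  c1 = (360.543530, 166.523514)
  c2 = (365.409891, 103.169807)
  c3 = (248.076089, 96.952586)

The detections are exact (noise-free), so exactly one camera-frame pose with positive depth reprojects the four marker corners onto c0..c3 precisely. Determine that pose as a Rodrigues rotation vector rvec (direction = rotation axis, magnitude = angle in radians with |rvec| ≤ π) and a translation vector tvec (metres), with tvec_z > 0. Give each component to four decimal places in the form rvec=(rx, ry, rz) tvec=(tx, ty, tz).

rvec=(-0.1963, -0.0974, 0.0582) tvec=(-0.0347, -0.1851, 0.8770)

Intrinsics K: fx=776.3, fy=441.4, cx=334.6, cy=224.6
Marker side s = 0.135 m; corners in marker frame (Z=0):
  M0 = (-0.0675, +0.0675, 0)
  M1 = (+0.0675, +0.0675, 0)
  M2 = (+0.0675, -0.0675, 0)
  M3 = (-0.0675, -0.0675, 0)
Detected image corners:
  c0 = (239.492772, 161.019107) px
  c1 = (360.543530, 166.523514) px
  c2 = (365.409891, 103.169807) px
  c3 = (248.076089, 96.952586) px
Planar DLT: solve 8×8 A·h = b for H (H[2,2]=1):
  H  [+914.12350 -118.02412 +303.84838]
  H  [+57.11866 +442.20709 +131.45262]
  H  [+0.10359 -0.22515 +1.00000]
B = K⁻¹H; ‖b₁‖=1.140198, ‖b₂‖=1.140198; λ = 2/(‖b₁‖+‖b₂‖) = 0.877040, sign → tz>0 ⇒ λ=+0.877040
r₁ = λ·B[:,0] = (+0.99359,+0.06726,+0.09085); r₂ = λ·B[:,1] = (-0.04823,+0.97912,-0.19747)
r₃ = r₁×r₂ = (-0.10224,+0.19182,+0.97609); SVD([r₁ r₂ r₃]) → R = UVᵀ:
  R  [+0.99359 -0.04823 -0.10224]
  R  [+0.06726 +0.97912 +0.19182]
  R  [+0.09085 -0.19747 +0.97609]
t = (-0.03474, -0.18508, +0.87704) m
tr R = 2.948803; θ = arccos((tr R − 1)/2) = 0.226753 rad = 12.992°
axis k = ((R−Rᵀ)₃₂, (R−Rᵀ)₁₃, (R−Rᵀ)₂₁) / (2 sinθ) = (-0.865797, -0.429441, +0.256859)
rvec = θ·k = (-0.196322, -0.097377, +0.058243)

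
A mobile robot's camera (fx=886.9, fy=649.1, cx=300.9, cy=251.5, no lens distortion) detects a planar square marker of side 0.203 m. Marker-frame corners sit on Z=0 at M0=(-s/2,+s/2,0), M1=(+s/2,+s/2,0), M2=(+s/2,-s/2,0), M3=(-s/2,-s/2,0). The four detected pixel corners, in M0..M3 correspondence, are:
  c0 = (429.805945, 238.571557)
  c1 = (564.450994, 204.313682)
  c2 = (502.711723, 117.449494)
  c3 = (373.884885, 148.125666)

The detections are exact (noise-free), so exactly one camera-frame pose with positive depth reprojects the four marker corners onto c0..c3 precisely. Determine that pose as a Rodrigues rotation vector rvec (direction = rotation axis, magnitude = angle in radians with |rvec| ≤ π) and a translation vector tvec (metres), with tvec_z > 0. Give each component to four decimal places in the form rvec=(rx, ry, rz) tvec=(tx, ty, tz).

rvec=(-0.3560, -0.0703, -0.3490) tvec=(0.2349, -0.1458, 1.2497)

Intrinsics K: fx=886.9, fy=649.1, cx=300.9, cy=251.5
Marker side s = 0.203 m; corners in marker frame (Z=0):
  M0 = (-0.1015, +0.1015, 0)
  M1 = (+0.1015, +0.1015, 0)
  M2 = (+0.1015, -0.1015, 0)
  M3 = (-0.1015, -0.1015, 0)
Detected image corners:
  c0 = (429.805945, 238.571557) px
  c1 = (564.450994, 204.313682) px
  c2 = (502.711723, 117.449494) px
  c3 = (373.884885, 148.125666) px
Planar DLT: solve 8×8 A·h = b for H (H[2,2]=1):
  H  [+696.53426 +166.77179 +467.61278]
  H  [-141.53414 +389.98588 +175.76114]
  H  [+0.10257 -0.26337 +1.00000]
B = K⁻¹H; ‖b₁‖=0.800197, ‖b₂‖=0.800197; λ = 2/(‖b₁‖+‖b₂‖) = 1.249693, sign → tz>0 ⇒ λ=+1.249693
r₁ = λ·B[:,0] = (+0.93797,-0.32215,+0.12818); r₂ = λ·B[:,1] = (+0.34666,+0.87835,-0.32913)
r₃ = r₁×r₂ = (-0.00655,+0.35315,+0.93554); SVD([r₁ r₂ r₃]) → R = UVᵀ:
  R  [+0.93797 +0.34666 -0.00655]
  R  [-0.32215 +0.87835 +0.35315]
  R  [+0.12818 -0.32913 +0.93554]
t = (+0.23491, -0.14582, +1.24969) m
tr R = 2.751867; θ = arccos((tr R − 1)/2) = 0.503429 rad = 28.844°
axis k = ((R−Rᵀ)₃₂, (R−Rᵀ)₁₃, (R−Rᵀ)₂₁) / (2 sinθ) = (-0.707123, -0.139637, -0.693165)
rvec = θ·k = (-0.355986, -0.070297, -0.348960)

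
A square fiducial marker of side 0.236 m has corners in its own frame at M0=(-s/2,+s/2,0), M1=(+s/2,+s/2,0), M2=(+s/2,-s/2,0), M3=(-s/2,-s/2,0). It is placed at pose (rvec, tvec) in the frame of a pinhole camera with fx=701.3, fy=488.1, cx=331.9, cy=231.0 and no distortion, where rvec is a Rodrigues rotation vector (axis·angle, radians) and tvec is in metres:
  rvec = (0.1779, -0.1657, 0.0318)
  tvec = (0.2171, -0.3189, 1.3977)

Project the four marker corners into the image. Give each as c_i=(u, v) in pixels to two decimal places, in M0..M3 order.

Intrinsics K: fx=701.3, fy=488.1, cx=331.9, cy=231.0
Marker side s = 0.236 m; corners in marker frame (Z=0):
  M0 = (-0.1180, +0.1180, 0)
  M1 = (+0.1180, +0.1180, 0)
  M2 = (+0.1180, -0.1180, 0)
  M3 = (-0.1180, -0.1180, 0)
rvec = (0.1779, -0.1657, 0.0318), |rvec| = θ = 0.24519 rad = 14.048°
Rodrigues: sinθ=0.24274, 1−cosθ=0.02991; R = I + sinθ·[k]× + (1−cosθ)·[k]×²:
    [+0.98584 -0.04615 -0.16123]
    [+0.01682 +0.98375 -0.17874]
    [+0.16686 +0.17350 +0.97060]
t = (0.2171, -0.3189, 1.3977) m
M0: Pc = R·M0+t = (+0.09533, -0.20480, +1.39848); u = 701.3·(+0.09533)/1.39848 + 331.9 = 379.7032, v = 488.1·(-0.20480)/1.39848 + 231.0 = 159.5199
M1: Pc = R·M1+t = (+0.32798, -0.20083, +1.43786); u = 701.3·(+0.32798)/1.43786 + 331.9 = 491.8699, v = 488.1·(-0.20083)/1.43786 + 231.0 = 162.8248
M2: Pc = R·M2+t = (+0.33887, -0.43300, +1.39692); u = 701.3·(+0.33887)/1.39692 + 331.9 = 502.0265, v = 488.1·(-0.43300)/1.39692 + 231.0 = 79.7050
M3: Pc = R·M3+t = (+0.10622, -0.43697, +1.35754); u = 701.3·(+0.10622)/1.35754 + 331.9 = 386.7712, v = 488.1·(-0.43697)/1.35754 + 231.0 = 73.8893

c0=(379.70, 159.52) c1=(491.87, 162.82) c2=(502.03, 79.70) c3=(386.77, 73.89)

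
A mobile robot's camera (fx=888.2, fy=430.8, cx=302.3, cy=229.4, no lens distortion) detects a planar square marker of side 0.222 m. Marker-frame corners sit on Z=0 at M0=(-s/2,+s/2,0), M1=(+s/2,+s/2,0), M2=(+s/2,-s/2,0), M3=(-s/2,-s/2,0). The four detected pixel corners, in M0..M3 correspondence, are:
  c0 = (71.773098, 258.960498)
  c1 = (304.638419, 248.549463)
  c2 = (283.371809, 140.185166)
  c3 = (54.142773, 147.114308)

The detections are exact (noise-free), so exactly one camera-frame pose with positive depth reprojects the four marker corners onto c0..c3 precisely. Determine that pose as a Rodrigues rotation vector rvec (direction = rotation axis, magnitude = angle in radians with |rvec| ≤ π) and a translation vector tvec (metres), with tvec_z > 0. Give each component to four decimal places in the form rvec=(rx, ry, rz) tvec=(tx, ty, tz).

rvec=(-0.0762, -0.1138, -0.0907) tvec=(-0.1181, -0.0623, 0.8584)

Intrinsics K: fx=888.2, fy=430.8, cx=302.3, cy=229.4
Marker side s = 0.222 m; corners in marker frame (Z=0):
  M0 = (-0.1110, +0.1110, 0)
  M1 = (+0.1110, +0.1110, 0)
  M2 = (+0.1110, -0.1110, 0)
  M3 = (-0.1110, -0.1110, 0)
Detected image corners:
  c0 = (71.773098, 258.960498) px
  c1 = (304.638419, 248.549463) px
  c2 = (283.371809, 140.185166) px
  c3 = (54.142773, 147.114308) px
Planar DLT: solve 8×8 A·h = b for H (H[2,2]=1):
  H  [+1064.94523 +73.03351 +180.13613]
  H  [-11.96646 +479.49047 +198.13378]
  H  [+0.13596 -0.08234 +1.00000]
B = K⁻¹H; ‖b₁‖=1.165023, ‖b₂‖=1.165023; λ = 2/(‖b₁‖+‖b₂‖) = 0.858352, sign → tz>0 ⇒ λ=+0.858352
r₁ = λ·B[:,0] = (+0.98944,-0.08599,+0.11670); r₂ = λ·B[:,1] = (+0.09463,+0.99300,-0.07067)
r₃ = r₁×r₂ = (-0.10981,+0.08097,+0.99065); SVD([r₁ r₂ r₃]) → R = UVᵀ:
  R  [+0.98944 +0.09463 -0.10981]
  R  [-0.08599 +0.99300 +0.08097]
  R  [+0.11670 -0.07067 +0.99065]
t = (-0.11806, -0.06230, +0.85835) m
tr R = 2.973086; θ = arccos((tr R − 1)/2) = 0.164238 rad = 9.410°
axis k = ((R−Rᵀ)₃₂, (R−Rᵀ)₁₃, (R−Rᵀ)₂₁) / (2 sinθ) = (-0.463751, -0.692704, -0.552355)
rvec = θ·k = (-0.076166, -0.113769, -0.090718)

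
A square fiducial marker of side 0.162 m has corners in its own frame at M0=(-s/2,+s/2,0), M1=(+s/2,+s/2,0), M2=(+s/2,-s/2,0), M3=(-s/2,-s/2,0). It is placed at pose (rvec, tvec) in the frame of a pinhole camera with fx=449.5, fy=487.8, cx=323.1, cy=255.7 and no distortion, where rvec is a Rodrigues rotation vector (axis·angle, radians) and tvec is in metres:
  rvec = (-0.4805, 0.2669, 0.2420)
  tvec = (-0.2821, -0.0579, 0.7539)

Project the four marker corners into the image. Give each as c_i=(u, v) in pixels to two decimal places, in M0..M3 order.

Intrinsics K: fx=449.5, fy=487.8, cx=323.1, cy=255.7
Marker side s = 0.162 m; corners in marker frame (Z=0):
  M0 = (-0.0810, +0.0810, 0)
  M1 = (+0.0810, +0.0810, 0)
  M2 = (+0.0810, -0.0810, 0)
  M3 = (-0.0810, -0.0810, 0)
rvec = (-0.4805, 0.2669, 0.2420), |rvec| = θ = 0.60057 rad = 34.410°
Rodrigues: sinθ=0.56511, 1−cosθ=0.17498; R = I + sinθ·[k]× + (1−cosθ)·[k]×²:
    [+0.93703 -0.28993 +0.19473]
    [+0.16549 +0.85958 +0.48347]
    [-0.30756 -0.42080 +0.85343]
t = (-0.2821, -0.0579, 0.7539) m
M0: Pc = R·M0+t = (-0.38148, -0.00168, +0.74473); u = 449.5·(-0.38148)/0.74473 + 323.1 = 92.8455, v = 487.8·(-0.00168)/0.74473 + 255.7 = 254.6000
M1: Pc = R·M1+t = (-0.22969, +0.02513, +0.69490); u = 449.5·(-0.22969)/0.69490 + 323.1 = 174.5276, v = 487.8·(+0.02513)/0.69490 + 255.7 = 273.3409
M2: Pc = R·M2+t = (-0.18272, -0.11412, +0.76307); u = 449.5·(-0.18272)/0.76307 + 323.1 = 215.4680, v = 487.8·(-0.11412)/0.76307 + 255.7 = 182.7475
M3: Pc = R·M3+t = (-0.33451, -0.14093, +0.81290); u = 449.5·(-0.33451)/0.81290 + 323.1 = 138.1264, v = 487.8·(-0.14093)/0.81290 + 255.7 = 171.1308

c0=(92.85, 254.60) c1=(174.53, 273.34) c2=(215.47, 182.75) c3=(138.13, 171.13)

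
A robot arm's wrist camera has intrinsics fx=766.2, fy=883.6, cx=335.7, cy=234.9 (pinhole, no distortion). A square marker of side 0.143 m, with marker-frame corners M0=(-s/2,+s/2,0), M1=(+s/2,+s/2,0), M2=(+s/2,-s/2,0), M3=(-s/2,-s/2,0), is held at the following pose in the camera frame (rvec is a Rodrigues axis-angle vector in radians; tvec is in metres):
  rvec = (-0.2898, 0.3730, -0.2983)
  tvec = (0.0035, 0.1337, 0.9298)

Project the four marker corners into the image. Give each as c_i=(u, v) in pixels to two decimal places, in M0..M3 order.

Intrinsics K: fx=766.2, fy=883.6, cx=335.7, cy=234.9
Marker side s = 0.143 m; corners in marker frame (Z=0):
  M0 = (-0.0715, +0.0715, 0)
  M1 = (+0.0715, +0.0715, 0)
  M2 = (+0.0715, -0.0715, 0)
  M3 = (-0.0715, -0.0715, 0)
rvec = (-0.2898, 0.3730, -0.2983), |rvec| = θ = 0.55866 rad = 32.009°
Rodrigues: sinθ=0.53005, 1−cosθ=0.15203; R = I + sinθ·[k]× + (1−cosθ)·[k]×²:
    [+0.88888 +0.23037 +0.39601]
    [-0.33568 +0.91574 +0.22076]
    [-0.31179 -0.32916 +0.89131]
t = (0.0035, 0.1337, 0.9298) m
M0: Pc = R·M0+t = (-0.04358, +0.22318, +0.92856); u = 766.2·(-0.04358)/0.92856 + 335.7 = 299.7369, v = 883.6·(+0.22318)/0.92856 + 234.9 = 447.2712
M1: Pc = R·M1+t = (+0.08353, +0.17517, +0.88397); u = 766.2·(+0.08353)/0.88397 + 335.7 = 408.0979, v = 883.6·(+0.17517)/0.88397 + 234.9 = 410.0007
M2: Pc = R·M2+t = (+0.05058, +0.04422, +0.93104); u = 766.2·(+0.05058)/0.93104 + 335.7 = 377.3277, v = 883.6·(+0.04422)/0.93104 + 234.9 = 276.8698
M3: Pc = R·M3+t = (-0.07653, +0.09223, +0.97563); u = 766.2·(-0.07653)/0.97563 + 335.7 = 275.6009, v = 883.6·(+0.09223)/0.97563 + 234.9 = 318.4262

c0=(299.74, 447.27) c1=(408.10, 410.00) c2=(377.33, 276.87) c3=(275.60, 318.43)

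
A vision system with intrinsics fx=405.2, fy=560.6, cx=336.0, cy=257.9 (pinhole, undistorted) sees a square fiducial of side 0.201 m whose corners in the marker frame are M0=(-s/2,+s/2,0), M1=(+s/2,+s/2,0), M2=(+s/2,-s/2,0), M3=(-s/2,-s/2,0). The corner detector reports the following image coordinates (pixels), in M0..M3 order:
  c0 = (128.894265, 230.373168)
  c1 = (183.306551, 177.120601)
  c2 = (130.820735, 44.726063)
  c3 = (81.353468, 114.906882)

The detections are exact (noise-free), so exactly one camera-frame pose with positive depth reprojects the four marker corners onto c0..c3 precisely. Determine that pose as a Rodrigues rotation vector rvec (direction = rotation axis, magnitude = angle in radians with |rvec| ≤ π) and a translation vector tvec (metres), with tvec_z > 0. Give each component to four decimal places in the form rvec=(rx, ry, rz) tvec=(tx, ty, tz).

rvec=(0.2248, 0.5054, -0.4358) tvec=(-0.4208, -0.1673, 0.8269)

Intrinsics K: fx=405.2, fy=560.6, cx=336.0, cy=257.9
Marker side s = 0.201 m; corners in marker frame (Z=0):
  M0 = (-0.1005, +0.1005, 0)
  M1 = (+0.1005, +0.1005, 0)
  M2 = (+0.1005, -0.1005, 0)
  M3 = (-0.1005, -0.1005, 0)
Detected image corners:
  c0 = (128.894265, 230.373168) px
  c1 = (183.306551, 177.120601) px
  c2 = (130.820735, 44.726063) px
  c3 = (81.353468, 114.906882) px
Planar DLT: solve 8×8 A·h = b for H (H[2,2]=1):
  H  [+177.44325 +264.06890 +129.78578]
  H  [-394.25911 +631.26742 +144.46120]
  H  [-0.61875 +0.12214 +1.00000]
B = K⁻¹H; ‖b₁‖=1.209339, ‖b₂‖=1.209339; λ = 2/(‖b₁‖+‖b₂‖) = 0.826898, sign → tz>0 ⇒ λ=+0.826898
r₁ = λ·B[:,0] = (+0.78638,-0.34616,-0.51165); r₂ = λ·B[:,1] = (+0.45514,+0.88467,+0.10099)
r₃ = r₁×r₂ = (+0.41768,-0.31229,+0.85324); SVD([r₁ r₂ r₃]) → R = UVᵀ:
  R  [+0.78638 +0.45514 +0.41768]
  R  [-0.34616 +0.88467 -0.31229]
  R  [-0.51165 +0.10099 +0.85324]
t = (-0.42082, -0.16732, +0.82690) m
tr R = 2.524291; θ = arccos((tr R − 1)/2) = 0.704176 rad = 40.346°
axis k = ((R−Rᵀ)₃₂, (R−Rᵀ)₁₃, (R−Rᵀ)₂₁) / (2 sinθ) = (+0.319187, +0.717728, -0.618858)
rvec = θ·k = (+0.224764, +0.505407, -0.435785)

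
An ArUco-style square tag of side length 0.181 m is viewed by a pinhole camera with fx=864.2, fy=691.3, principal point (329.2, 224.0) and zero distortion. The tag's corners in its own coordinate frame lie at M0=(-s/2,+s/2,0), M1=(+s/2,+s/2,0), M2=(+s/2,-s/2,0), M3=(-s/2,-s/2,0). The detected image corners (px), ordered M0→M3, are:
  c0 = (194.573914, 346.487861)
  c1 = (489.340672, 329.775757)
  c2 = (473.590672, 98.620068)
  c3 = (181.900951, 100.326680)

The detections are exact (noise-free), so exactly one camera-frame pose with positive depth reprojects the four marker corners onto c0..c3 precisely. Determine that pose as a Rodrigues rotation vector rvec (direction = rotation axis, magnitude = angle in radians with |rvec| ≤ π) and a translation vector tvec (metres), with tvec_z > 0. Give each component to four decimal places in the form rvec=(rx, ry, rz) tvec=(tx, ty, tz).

rvec=(-0.0433, -0.1805, -0.0438) tvec=(0.0062, -0.0047, 0.5237)

Intrinsics K: fx=864.2, fy=691.3, cx=329.2, cy=224.0
Marker side s = 0.181 m; corners in marker frame (Z=0):
  M0 = (-0.0905, +0.0905, 0)
  M1 = (+0.0905, +0.0905, 0)
  M2 = (+0.0905, -0.0905, 0)
  M3 = (-0.0905, -0.0905, 0)
Detected image corners:
  c0 = (194.573914, 346.487861) px
  c1 = (489.340672, 329.775757) px
  c2 = (473.590672, 98.620068) px
  c3 = (181.900951, 100.326680) px
Planar DLT: solve 8×8 A·h = b for H (H[2,2]=1):
  H  [+1735.34130 +53.77745 +339.37443]
  H  [+24.77513 +1300.92416 +217.85263]
  H  [+0.34449 -0.07467 +1.00000]
B = K⁻¹H; ‖b₁‖=1.909664, ‖b₂‖=1.909664; λ = 2/(‖b₁‖+‖b₂‖) = 0.523652, sign → tz>0 ⇒ λ=+0.523652
r₁ = λ·B[:,0] = (+0.98279,-0.03969,+0.18039); r₂ = λ·B[:,1] = (+0.04748,+0.99811,-0.03910)
r₃ = r₁×r₂ = (-0.17850,+0.04699,+0.98282); SVD([r₁ r₂ r₃]) → R = UVᵀ:
  R  [+0.98279 +0.04748 -0.17850]
  R  [-0.03969 +0.99811 +0.04699]
  R  [+0.18039 -0.03910 +0.98282]
t = (+0.00617, -0.00466, +0.52365) m
tr R = 2.963717; θ = arccos((tr R − 1)/2) = 0.190770 rad = 10.930°
axis k = ((R−Rᵀ)₃₂, (R−Rᵀ)₁₃, (R−Rᵀ)₂₁) / (2 sinθ) = (-0.227031, -0.946375, -0.229852)
rvec = θ·k = (-0.043311, -0.180540, -0.043849)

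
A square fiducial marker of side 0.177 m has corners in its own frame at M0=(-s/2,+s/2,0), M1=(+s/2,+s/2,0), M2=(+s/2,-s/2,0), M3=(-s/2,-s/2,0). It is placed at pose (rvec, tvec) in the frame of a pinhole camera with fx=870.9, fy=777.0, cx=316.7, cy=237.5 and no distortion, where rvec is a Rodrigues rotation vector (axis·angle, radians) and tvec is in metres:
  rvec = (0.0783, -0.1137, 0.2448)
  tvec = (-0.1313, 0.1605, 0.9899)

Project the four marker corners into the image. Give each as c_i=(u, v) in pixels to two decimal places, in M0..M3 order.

c0=(105.89, 415.12) c1=(258.04, 443.73) c2=(295.49, 312.38) c3=(142.41, 280.53)

Intrinsics K: fx=870.9, fy=777.0, cx=316.7, cy=237.5
Marker side s = 0.177 m; corners in marker frame (Z=0):
  M0 = (-0.0885, +0.0885, 0)
  M1 = (+0.0885, +0.0885, 0)
  M2 = (+0.0885, -0.0885, 0)
  M3 = (-0.0885, -0.0885, 0)
rvec = (0.0783, -0.1137, 0.2448), |rvec| = θ = 0.28104 rad = 16.103°
Rodrigues: sinθ=0.27736, 1−cosθ=0.03923; R = I + sinθ·[k]× + (1−cosθ)·[k]×²:
    [+0.96381 -0.24601 -0.10269]
    [+0.23717 +0.96719 -0.09110]
    [+0.12173 +0.06345 +0.99053]
t = (-0.1313, 0.1605, 0.9899) m
M0: Pc = R·M0+t = (-0.23837, +0.22511, +0.98474); u = 870.9·(-0.23837)/0.98474 + 316.7 = 105.8875, v = 777.0·(+0.22511)/0.98474 + 237.5 = 415.1180
M1: Pc = R·M1+t = (-0.06777, +0.26709, +1.00629); u = 870.9·(-0.06777)/1.00629 + 316.7 = 258.0438, v = 777.0·(+0.26709)/1.00629 + 237.5 = 443.7286
M2: Pc = R·M2+t = (-0.02423, +0.09589, +0.99506); u = 870.9·(-0.02423)/0.99506 + 316.7 = 295.4928, v = 777.0·(+0.09589)/0.99506 + 237.5 = 312.3791
M3: Pc = R·M3+t = (-0.19483, +0.05391, +0.97351); u = 870.9·(-0.19483)/0.97351 + 316.7 = 142.4100, v = 777.0·(+0.05391)/0.97351 + 237.5 = 280.5314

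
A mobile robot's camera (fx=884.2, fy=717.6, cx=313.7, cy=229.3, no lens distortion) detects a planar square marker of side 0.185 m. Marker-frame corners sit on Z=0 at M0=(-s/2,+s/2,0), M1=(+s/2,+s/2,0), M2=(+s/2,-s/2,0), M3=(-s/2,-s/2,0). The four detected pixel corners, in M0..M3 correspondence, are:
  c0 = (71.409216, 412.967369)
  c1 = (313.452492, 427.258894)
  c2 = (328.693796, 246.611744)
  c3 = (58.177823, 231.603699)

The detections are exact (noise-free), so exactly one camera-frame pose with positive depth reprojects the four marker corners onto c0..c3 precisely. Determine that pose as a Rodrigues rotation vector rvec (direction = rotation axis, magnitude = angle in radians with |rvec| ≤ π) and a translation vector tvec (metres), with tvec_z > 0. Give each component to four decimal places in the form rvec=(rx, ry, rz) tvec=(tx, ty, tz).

Intrinsics K: fx=884.2, fy=717.6, cx=313.7, cy=229.3
Marker side s = 0.185 m; corners in marker frame (Z=0):
  M0 = (-0.0925, +0.0925, 0)
  M1 = (+0.0925, +0.0925, 0)
  M2 = (+0.0925, -0.0925, 0)
  M3 = (-0.0925, -0.0925, 0)
Detected image corners:
  c0 = (71.409216, 412.967369) px
  c1 = (313.452492, 427.258894) px
  c2 = (328.693796, 246.611744) px
  c3 = (58.177823, 231.603699) px
Planar DLT: solve 8×8 A·h = b for H (H[2,2]=1):
  H  [+1375.77369 +110.60525 +192.58304]
  H  [+70.11542 +1176.32198 +334.61854]
  H  [-0.02720 +0.60043 +1.00000]
B = K⁻¹H; ‖b₁‖=1.569450, ‖b₂‖=1.569450; λ = 2/(‖b₁‖+‖b₂‖) = 0.637166, sign → tz>0 ⇒ λ=+0.637166
r₁ = λ·B[:,0] = (+0.99755,+0.06779,-0.01733); r₂ = λ·B[:,1] = (-0.05603,+0.92222,+0.38258)
r₃ = r₁×r₂ = (+0.04192,-0.38067,+0.92376); SVD([r₁ r₂ r₃]) → R = UVᵀ:
  R  [+0.99755 -0.05603 +0.04192]
  R  [+0.06779 +0.92222 -0.38067]
  R  [-0.01733 +0.38258 +0.92376]
t = (-0.08728, +0.09351, +0.63717) m
tr R = 2.843534; θ = arccos((tr R − 1)/2) = 0.398184 rad = 22.814°
axis k = ((R−Rᵀ)₃₂, (R−Rᵀ)₁₃, (R−Rᵀ)₂₁) / (2 sinθ) = (+0.984209, +0.076402, +0.159670)
rvec = θ·k = (+0.391896, +0.030422, +0.063578)

rvec=(0.3919, 0.0304, 0.0636) tvec=(-0.0873, 0.0935, 0.6372)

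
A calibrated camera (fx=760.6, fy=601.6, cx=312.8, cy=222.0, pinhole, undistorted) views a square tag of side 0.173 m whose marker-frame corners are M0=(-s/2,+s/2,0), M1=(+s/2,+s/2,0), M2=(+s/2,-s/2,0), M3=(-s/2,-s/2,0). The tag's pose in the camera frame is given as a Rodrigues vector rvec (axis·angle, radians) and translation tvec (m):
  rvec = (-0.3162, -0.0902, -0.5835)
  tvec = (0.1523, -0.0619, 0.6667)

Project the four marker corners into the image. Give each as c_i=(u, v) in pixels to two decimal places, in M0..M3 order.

Intrinsics K: fx=760.6, fy=601.6, cx=312.8, cy=222.0
Marker side s = 0.173 m; corners in marker frame (Z=0):
  M0 = (-0.0865, +0.0865, 0)
  M1 = (+0.0865, +0.0865, 0)
  M2 = (+0.0865, -0.0865, 0)
  M3 = (-0.0865, -0.0865, 0)
rvec = (-0.3162, -0.0902, -0.5835), |rvec| = θ = 0.66977 rad = 38.375°
Rodrigues: sinθ=0.62081, 1−cosθ=0.21604; R = I + sinθ·[k]× + (1−cosθ)·[k]×²:
    [+0.83212 +0.55458 +0.00525]
    [-0.52711 +0.78788 +0.31843]
    [+0.17246 -0.26774 +0.94793]
t = (0.1523, -0.0619, 0.6667) m
M0: Pc = R·M0+t = (+0.12829, +0.05185, +0.62862); u = 760.6·(+0.12829)/0.62862 + 312.8 = 468.0277, v = 601.6·(+0.05185)/0.62862 + 222.0 = 271.6179
M1: Pc = R·M1+t = (+0.27225, -0.03934, +0.65846); u = 760.6·(+0.27225)/0.65846 + 312.8 = 627.2808, v = 601.6·(-0.03934)/0.65846 + 222.0 = 186.0544
M2: Pc = R·M2+t = (+0.17631, -0.17565, +0.70478); u = 760.6·(+0.17631)/0.70478 + 312.8 = 503.0716, v = 601.6·(-0.17565)/0.70478 + 222.0 = 72.0674
M3: Pc = R·M3+t = (+0.03235, -0.08446, +0.67494); u = 760.6·(+0.03235)/0.67494 + 312.8 = 349.2568, v = 601.6·(-0.08446)/0.67494 + 222.0 = 146.7203

c0=(468.03, 271.62) c1=(627.28, 186.05) c2=(503.07, 72.07) c3=(349.26, 146.72)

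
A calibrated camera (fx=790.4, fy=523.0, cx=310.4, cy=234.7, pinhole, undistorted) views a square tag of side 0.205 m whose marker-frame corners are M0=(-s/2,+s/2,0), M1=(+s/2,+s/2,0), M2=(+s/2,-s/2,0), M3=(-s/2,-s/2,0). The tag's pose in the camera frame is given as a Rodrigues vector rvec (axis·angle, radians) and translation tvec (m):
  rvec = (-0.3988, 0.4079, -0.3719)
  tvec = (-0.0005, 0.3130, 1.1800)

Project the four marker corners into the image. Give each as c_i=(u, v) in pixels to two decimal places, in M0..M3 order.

c0=(269.22, 433.89) c1=(392.21, 404.19) c2=(349.96, 314.38) c3=(237.94, 346.42)

Intrinsics K: fx=790.4, fy=523.0, cx=310.4, cy=234.7
Marker side s = 0.205 m; corners in marker frame (Z=0):
  M0 = (-0.1025, +0.1025, 0)
  M1 = (+0.1025, +0.1025, 0)
  M2 = (+0.1025, -0.1025, 0)
  M3 = (-0.1025, -0.1025, 0)
rvec = (-0.3988, 0.4079, -0.3719), |rvec| = θ = 0.68098 rad = 39.017°
Rodrigues: sinθ=0.62955, 1−cosθ=0.22304; R = I + sinθ·[k]× + (1−cosθ)·[k]×²:
    [+0.85345 +0.26558 +0.44843]
    [-0.42206 +0.85698 +0.29572]
    [-0.30576 -0.44165 +0.84348]
t = (-0.0005, 0.3130, 1.1800) m
M0: Pc = R·M0+t = (-0.06076, +0.44410, +1.16607); u = 790.4·(-0.06076)/1.16607 + 310.4 = 269.2168, v = 523.0·(+0.44410)/1.16607 + 234.7 = 433.8859
M1: Pc = R·M1+t = (+0.11420, +0.35758, +1.10339); u = 790.4·(+0.11420)/1.10339 + 310.4 = 392.2059, v = 523.0·(+0.35758)/1.10339 + 234.7 = 404.1906
M2: Pc = R·M2+t = (+0.05976, +0.18190, +1.19393); u = 790.4·(+0.05976)/1.19393 + 310.4 = 349.9603, v = 523.0·(+0.18190)/1.19393 + 234.7 = 314.3807
M3: Pc = R·M3+t = (-0.11520, +0.26842, +1.25661); u = 790.4·(-0.11520)/1.25661 + 310.4 = 237.9398, v = 523.0·(+0.26842)/1.25661 + 234.7 = 346.4163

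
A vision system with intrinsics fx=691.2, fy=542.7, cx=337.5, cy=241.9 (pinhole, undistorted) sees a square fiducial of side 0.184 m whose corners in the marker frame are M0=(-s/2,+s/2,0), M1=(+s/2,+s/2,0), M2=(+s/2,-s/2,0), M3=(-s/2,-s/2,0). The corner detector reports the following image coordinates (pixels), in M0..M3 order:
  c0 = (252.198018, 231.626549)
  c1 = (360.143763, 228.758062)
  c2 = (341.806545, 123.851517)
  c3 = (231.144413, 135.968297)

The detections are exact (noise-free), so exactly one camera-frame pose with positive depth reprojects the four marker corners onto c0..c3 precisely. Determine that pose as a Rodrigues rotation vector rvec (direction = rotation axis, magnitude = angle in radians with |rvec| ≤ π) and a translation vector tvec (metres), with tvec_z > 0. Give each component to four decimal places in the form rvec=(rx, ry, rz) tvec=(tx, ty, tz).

Intrinsics K: fx=691.2, fy=542.7, cx=337.5, cy=241.9
Marker side s = 0.184 m; corners in marker frame (Z=0):
  M0 = (-0.0920, +0.0920, 0)
  M1 = (+0.0920, +0.0920, 0)
  M2 = (+0.0920, -0.0920, 0)
  M3 = (-0.0920, -0.0920, 0)
Detected image corners:
  c0 = (252.198018, 231.626549) px
  c1 = (360.143763, 228.758062) px
  c2 = (341.806545, 123.851517) px
  c3 = (231.144413, 135.968297) px
Planar DLT: solve 8×8 A·h = b for H (H[2,2]=1):
  H  [+450.29573 +173.26636 +294.08813]
  H  [-127.45833 +583.93278 +181.24397]
  H  [-0.48459 +0.22238 +1.00000]
B = K⁻¹H; ‖b₁‖=1.011873, ‖b₂‖=1.011873; λ = 2/(‖b₁‖+‖b₂‖) = 0.988267, sign → tz>0 ⇒ λ=+0.988267
r₁ = λ·B[:,0] = (+0.87767,-0.01864,-0.47891); r₂ = λ·B[:,1] = (+0.14042,+0.96539,+0.21977)
r₃ = r₁×r₂ = (+0.45824,-0.26014,+0.84991); SVD([r₁ r₂ r₃]) → R = UVᵀ:
  R  [+0.87767 +0.14042 +0.45824]
  R  [-0.01864 +0.96539 -0.26014]
  R  [-0.47891 +0.21977 +0.84991]
t = (-0.06207, -0.11046, +0.98827) m
tr R = 2.692969; θ = arccos((tr R − 1)/2) = 0.561449 rad = 32.169°
axis k = ((R−Rᵀ)₃₂, (R−Rᵀ)₁₃, (R−Rᵀ)₂₁) / (2 sinθ) = (+0.450693, +0.880092, -0.149377)
rvec = θ·k = (+0.253041, +0.494127, -0.083868)

rvec=(0.2530, 0.4941, -0.0839) tvec=(-0.0621, -0.1105, 0.9883)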